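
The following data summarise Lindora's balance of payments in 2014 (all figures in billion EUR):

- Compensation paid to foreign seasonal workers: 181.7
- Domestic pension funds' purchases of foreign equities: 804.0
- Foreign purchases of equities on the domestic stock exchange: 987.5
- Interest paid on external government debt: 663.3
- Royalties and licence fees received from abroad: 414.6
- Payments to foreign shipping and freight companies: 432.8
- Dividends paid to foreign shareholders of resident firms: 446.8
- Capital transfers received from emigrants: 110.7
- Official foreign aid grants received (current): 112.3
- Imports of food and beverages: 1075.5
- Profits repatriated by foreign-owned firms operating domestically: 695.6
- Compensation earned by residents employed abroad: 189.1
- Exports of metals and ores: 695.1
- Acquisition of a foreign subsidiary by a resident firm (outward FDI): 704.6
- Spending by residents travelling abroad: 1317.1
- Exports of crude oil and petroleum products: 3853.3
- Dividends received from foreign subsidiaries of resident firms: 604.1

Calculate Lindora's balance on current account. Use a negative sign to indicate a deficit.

1055.7

Goods: -1075.5 + 695.1 + 3853.3 = 3472.9
Services: 414.6 - 1317.1 - 432.8 = -1335.3
Primary income: -181.7 - 446.8 - 695.6 + 604.1 + 189.1 - 663.3 = -1194.2
Secondary income: 112.3
Current account = 3472.9 + (-1335.3) + (-1194.2) + 112.3 = 1055.7
(Excluded from the current account — financial account: domestic pension funds' purchases of foreign equities 804.0, foreign purchases of equities on the domestic stock exchange 987.5, acquisition of a foreign subsidiary by a resident firm (outward FDI) 704.6; capital account: capital transfers received from emigrants 110.7.)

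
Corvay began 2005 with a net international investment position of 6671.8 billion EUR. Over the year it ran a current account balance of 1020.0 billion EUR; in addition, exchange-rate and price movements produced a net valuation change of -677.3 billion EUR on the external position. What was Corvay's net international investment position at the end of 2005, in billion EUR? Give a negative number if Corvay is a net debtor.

Change in NIIP = current account + net valuation change = 1020.0 + (-677.3) = 342.7
End-of-year NIIP = 6671.8 + 342.7 = 7014.5

7014.5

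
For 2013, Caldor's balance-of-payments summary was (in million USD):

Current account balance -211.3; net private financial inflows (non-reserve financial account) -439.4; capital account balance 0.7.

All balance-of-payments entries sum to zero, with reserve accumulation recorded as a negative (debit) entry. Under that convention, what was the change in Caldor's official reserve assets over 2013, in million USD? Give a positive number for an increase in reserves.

-650.0

Official reserve transactions balance = -((-211.3) + 0.7 + (-439.4)) = 650.0
An accumulation of reserves is recorded as a debit (negative entry), so the change in the stock of reserves is the negative of that balance.
Change in official reserves = -(650.0) = -650.0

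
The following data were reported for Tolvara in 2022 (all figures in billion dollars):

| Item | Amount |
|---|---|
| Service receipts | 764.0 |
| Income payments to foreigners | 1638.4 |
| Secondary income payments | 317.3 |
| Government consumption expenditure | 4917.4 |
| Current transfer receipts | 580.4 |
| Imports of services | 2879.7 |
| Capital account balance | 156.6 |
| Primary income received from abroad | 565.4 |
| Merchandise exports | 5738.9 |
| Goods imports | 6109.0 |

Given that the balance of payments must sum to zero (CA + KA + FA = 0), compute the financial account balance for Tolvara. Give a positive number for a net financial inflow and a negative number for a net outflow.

3139.1

Goods balance = 5738.9 - 6109.0 = -370.1
Services balance = 764.0 - 2879.7 = -2115.7
Trade balance (goods + services) = -370.1 + (-2115.7) = -2485.8
Net primary income = 565.4 - 1638.4 = -1073.0
Net secondary income = 580.4 - 317.3 = 263.1
Current account = -2485.8 + (-1073.0) + 263.1 = -3295.7
Financial account = -(-3295.7 + 156.6) = 3139.1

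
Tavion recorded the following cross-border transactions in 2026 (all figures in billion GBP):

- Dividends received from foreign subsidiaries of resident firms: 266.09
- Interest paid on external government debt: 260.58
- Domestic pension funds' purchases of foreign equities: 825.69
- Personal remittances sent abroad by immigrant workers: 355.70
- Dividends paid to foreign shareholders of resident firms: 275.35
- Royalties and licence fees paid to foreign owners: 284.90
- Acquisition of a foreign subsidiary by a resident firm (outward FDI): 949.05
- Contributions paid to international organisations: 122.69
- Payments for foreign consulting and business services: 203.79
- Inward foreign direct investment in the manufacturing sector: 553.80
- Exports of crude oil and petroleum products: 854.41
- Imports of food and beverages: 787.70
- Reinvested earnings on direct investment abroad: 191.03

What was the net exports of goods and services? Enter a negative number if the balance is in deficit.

Goods: 854.41 - 787.70 = 66.71
Services: -284.90 - 203.79 = -488.69
Trade balance = 66.71 + (-488.69) = -421.98
(Excluded from the trade balance — primary income: dividends received from foreign subsidiaries of resident firms 266.09, interest paid on external government debt 260.58, dividends paid to foreign shareholders of resident firms 275.35, reinvested earnings on direct investment abroad 191.03; financial account: domestic pension funds' purchases of foreign equities 825.69, acquisition of a foreign subsidiary by a resident firm (outward FDI) 949.05, inward foreign direct investment in the manufacturing sector 553.80; secondary income: personal remittances sent abroad by immigrant workers 355.70, contributions paid to international organisations 122.69.)

-421.98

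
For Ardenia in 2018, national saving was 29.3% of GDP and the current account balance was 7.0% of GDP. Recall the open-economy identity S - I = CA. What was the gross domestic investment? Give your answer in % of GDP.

S - I = CA (net lending to the rest of the world).
I = S - CA = 29.3 - 7.0 = 22.3

22.3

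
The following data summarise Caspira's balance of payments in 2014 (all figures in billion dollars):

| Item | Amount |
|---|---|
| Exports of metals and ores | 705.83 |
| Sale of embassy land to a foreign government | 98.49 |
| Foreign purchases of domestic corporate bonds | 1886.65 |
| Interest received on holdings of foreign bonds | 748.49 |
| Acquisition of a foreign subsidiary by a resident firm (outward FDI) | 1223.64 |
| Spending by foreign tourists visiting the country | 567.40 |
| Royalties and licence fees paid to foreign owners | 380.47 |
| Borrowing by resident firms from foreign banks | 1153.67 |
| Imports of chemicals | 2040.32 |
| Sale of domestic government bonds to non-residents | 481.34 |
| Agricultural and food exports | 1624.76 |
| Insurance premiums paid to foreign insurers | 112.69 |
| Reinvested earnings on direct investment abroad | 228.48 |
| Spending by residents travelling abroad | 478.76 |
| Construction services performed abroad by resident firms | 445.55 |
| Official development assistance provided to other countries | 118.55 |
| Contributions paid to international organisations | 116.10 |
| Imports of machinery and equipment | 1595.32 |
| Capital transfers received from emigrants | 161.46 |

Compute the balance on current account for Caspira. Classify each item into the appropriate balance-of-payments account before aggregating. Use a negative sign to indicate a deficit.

Goods: 1624.76 - 1595.32 - 2040.32 + 705.83 = -1305.05
Services: 567.40 - 478.76 + 445.55 - 112.69 - 380.47 = 41.03
Primary income: 748.49 + 228.48 = 976.97
Secondary income: -118.55 - 116.10 = -234.65
Current account = (-1305.05) + 41.03 + 976.97 + (-234.65) = -521.70
(Excluded from the current account — capital account: sale of embassy land to a foreign government 98.49, capital transfers received from emigrants 161.46; financial account: foreign purchases of domestic corporate bonds 1886.65, acquisition of a foreign subsidiary by a resident firm (outward FDI) 1223.64, borrowing by resident firms from foreign banks 1153.67, sale of domestic government bonds to non-residents 481.34.)

-521.70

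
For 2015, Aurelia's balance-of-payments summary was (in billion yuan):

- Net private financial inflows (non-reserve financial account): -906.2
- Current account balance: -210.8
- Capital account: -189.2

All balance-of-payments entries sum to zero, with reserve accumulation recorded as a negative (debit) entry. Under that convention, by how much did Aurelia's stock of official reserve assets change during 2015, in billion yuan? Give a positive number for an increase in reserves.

Official reserve transactions balance = -((-210.8) + (-189.2) + (-906.2)) = 1306.2
An accumulation of reserves is recorded as a debit (negative entry), so the change in the stock of reserves is the negative of that balance.
Change in official reserves = -(1306.2) = -1306.2

-1306.2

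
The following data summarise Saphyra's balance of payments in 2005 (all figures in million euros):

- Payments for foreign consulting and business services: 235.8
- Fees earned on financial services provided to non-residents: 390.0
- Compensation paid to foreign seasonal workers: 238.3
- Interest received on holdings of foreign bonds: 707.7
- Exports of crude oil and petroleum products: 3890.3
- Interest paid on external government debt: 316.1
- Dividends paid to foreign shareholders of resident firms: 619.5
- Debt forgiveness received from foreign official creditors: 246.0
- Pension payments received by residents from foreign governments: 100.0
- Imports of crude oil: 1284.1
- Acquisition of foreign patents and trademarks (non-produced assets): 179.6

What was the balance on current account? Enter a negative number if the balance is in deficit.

Goods: 3890.3 - 1284.1 = 2606.2
Services: 390.0 - 235.8 = 154.2
Primary income: 707.7 - 619.5 - 316.1 - 238.3 = -466.2
Secondary income: 100.0
Current account = 2606.2 + 154.2 + (-466.2) + 100.0 = 2394.2
(Excluded from the current account — capital account: debt forgiveness received from foreign official creditors 246.0, acquisition of foreign patents and trademarks (non-produced assets) 179.6.)

2394.2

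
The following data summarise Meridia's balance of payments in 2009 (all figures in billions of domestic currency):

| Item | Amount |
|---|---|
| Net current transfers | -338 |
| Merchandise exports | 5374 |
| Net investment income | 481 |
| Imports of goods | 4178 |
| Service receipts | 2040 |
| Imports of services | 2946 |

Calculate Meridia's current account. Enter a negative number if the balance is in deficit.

Goods balance = 5374 - 4178 = 1196
Services balance = 2040 - 2946 = -906
Trade balance (goods + services) = 1196 + (-906) = 290
Net primary income = 481
Net secondary income = -338
Current account = 290 + 481 + (-338) = 433

433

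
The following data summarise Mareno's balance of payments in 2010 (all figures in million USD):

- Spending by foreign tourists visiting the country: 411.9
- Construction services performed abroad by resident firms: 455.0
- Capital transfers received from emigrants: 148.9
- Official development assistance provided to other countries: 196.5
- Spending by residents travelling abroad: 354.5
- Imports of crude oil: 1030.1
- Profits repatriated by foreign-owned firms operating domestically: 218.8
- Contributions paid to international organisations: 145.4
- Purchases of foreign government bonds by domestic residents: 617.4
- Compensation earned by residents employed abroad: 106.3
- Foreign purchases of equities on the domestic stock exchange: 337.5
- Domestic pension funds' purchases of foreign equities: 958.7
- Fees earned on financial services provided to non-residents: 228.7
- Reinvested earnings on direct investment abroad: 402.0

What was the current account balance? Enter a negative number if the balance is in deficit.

Goods: -1030.1
Services: 411.9 + 455.0 - 354.5 + 228.7 = 741.1
Primary income: 402.0 + 106.3 - 218.8 = 289.5
Secondary income: -145.4 - 196.5 = -341.9
Current account = (-1030.1) + 741.1 + 289.5 + (-341.9) = -341.4
(Excluded from the current account — capital account: capital transfers received from emigrants 148.9; financial account: purchases of foreign government bonds by domestic residents 617.4, foreign purchases of equities on the domestic stock exchange 337.5, domestic pension funds' purchases of foreign equities 958.7.)

-341.4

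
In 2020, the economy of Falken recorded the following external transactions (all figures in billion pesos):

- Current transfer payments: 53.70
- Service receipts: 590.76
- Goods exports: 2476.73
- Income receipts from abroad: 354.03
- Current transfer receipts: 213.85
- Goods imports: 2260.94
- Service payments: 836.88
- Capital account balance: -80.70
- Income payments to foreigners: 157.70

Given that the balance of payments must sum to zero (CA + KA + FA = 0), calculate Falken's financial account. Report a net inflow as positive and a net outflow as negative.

-245.45

Goods balance = 2476.73 - 2260.94 = 215.79
Services balance = 590.76 - 836.88 = -246.12
Trade balance (goods + services) = 215.79 + (-246.12) = -30.33
Net primary income = 354.03 - 157.70 = 196.33
Net secondary income = 213.85 - 53.70 = 160.15
Current account = -30.33 + 196.33 + 160.15 = 326.15
Financial account = -(326.15 + (-80.70)) = -245.45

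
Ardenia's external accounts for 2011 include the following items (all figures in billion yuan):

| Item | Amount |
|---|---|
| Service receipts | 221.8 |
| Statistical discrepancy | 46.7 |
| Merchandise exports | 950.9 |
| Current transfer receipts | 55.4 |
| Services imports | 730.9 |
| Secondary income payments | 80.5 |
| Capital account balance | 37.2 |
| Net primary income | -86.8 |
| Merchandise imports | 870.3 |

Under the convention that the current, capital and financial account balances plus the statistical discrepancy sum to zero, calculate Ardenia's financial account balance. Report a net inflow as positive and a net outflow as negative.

Goods balance = 950.9 - 870.3 = 80.6
Services balance = 221.8 - 730.9 = -509.1
Trade balance (goods + services) = 80.6 + (-509.1) = -428.5
Net primary income = -86.8
Net secondary income = 55.4 - 80.5 = -25.1
Current account = -428.5 + (-86.8) + (-25.1) = -540.4
Financial account = -(-540.4 + 37.2 + 46.7) = 456.5

456.5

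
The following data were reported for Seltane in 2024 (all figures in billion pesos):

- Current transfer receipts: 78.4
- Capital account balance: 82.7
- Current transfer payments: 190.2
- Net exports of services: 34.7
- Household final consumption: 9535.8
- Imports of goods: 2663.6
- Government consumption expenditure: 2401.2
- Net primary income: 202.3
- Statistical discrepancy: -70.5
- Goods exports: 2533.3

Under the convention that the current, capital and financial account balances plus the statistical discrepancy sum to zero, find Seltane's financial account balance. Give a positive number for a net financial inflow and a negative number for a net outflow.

-7.1

Goods balance = 2533.3 - 2663.6 = -130.3
Services balance = 34.7
Trade balance (goods + services) = -130.3 + 34.7 = -95.6
Net primary income = 202.3
Net secondary income = 78.4 - 190.2 = -111.8
Current account = -95.6 + 202.3 + (-111.8) = -5.1
Financial account = -(-5.1 + 82.7 + (-70.5)) = -7.1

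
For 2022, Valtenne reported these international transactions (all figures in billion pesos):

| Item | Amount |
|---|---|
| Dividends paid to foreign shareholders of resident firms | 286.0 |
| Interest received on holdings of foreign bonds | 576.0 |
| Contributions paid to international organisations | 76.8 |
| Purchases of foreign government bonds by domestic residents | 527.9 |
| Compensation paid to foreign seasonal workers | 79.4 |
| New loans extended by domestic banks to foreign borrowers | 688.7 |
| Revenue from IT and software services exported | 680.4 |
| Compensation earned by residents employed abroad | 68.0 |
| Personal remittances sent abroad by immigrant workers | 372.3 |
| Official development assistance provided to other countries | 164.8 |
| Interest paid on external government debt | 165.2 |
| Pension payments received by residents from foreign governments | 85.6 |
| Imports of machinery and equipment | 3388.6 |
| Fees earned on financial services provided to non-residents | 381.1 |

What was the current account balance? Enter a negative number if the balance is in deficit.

-2742.0

Goods: -3388.6
Services: 381.1 + 680.4 = 1061.5
Primary income: -79.4 - 165.2 + 68.0 + 576.0 - 286.0 = 113.4
Secondary income: -164.8 + 85.6 - 76.8 - 372.3 = -528.3
Current account = (-3388.6) + 1061.5 + 113.4 + (-528.3) = -2742.0
(Excluded from the current account — financial account: purchases of foreign government bonds by domestic residents 527.9, new loans extended by domestic banks to foreign borrowers 688.7.)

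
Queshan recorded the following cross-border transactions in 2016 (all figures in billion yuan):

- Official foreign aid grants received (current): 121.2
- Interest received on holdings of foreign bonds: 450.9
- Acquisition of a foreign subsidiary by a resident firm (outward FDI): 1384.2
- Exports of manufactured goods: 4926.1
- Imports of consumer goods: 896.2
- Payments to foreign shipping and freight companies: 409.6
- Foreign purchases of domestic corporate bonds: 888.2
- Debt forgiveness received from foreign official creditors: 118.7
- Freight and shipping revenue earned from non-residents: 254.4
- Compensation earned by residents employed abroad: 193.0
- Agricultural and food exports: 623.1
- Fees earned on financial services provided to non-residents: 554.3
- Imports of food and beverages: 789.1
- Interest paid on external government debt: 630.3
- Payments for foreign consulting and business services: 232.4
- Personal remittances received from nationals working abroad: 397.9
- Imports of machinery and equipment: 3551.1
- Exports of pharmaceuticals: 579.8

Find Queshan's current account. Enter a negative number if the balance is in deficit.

Goods: 4926.1 + 579.8 - 896.2 + 623.1 - 3551.1 - 789.1 = 892.6
Services: -409.6 - 232.4 + 254.4 + 554.3 = 166.7
Primary income: -630.3 + 193.0 + 450.9 = 13.6
Secondary income: 397.9 + 121.2 = 519.1
Current account = 892.6 + 166.7 + 13.6 + 519.1 = 1592.0
(Excluded from the current account — financial account: acquisition of a foreign subsidiary by a resident firm (outward FDI) 1384.2, foreign purchases of domestic corporate bonds 888.2; capital account: debt forgiveness received from foreign official creditors 118.7.)

1592.0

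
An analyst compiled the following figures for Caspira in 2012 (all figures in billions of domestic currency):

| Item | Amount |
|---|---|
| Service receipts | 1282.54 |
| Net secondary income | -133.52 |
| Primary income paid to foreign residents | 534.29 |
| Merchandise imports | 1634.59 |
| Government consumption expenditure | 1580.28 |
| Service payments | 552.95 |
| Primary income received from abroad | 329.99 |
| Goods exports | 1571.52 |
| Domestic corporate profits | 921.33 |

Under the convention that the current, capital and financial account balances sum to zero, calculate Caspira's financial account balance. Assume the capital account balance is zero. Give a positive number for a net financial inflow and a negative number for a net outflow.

Goods balance = 1571.52 - 1634.59 = -63.07
Services balance = 1282.54 - 552.95 = 729.59
Trade balance (goods + services) = -63.07 + 729.59 = 666.52
Net primary income = 329.99 - 534.29 = -204.30
Net secondary income = -133.52
Current account = 666.52 + (-204.30) + (-133.52) = 328.70
Financial account = -(328.70) = -328.70

-328.70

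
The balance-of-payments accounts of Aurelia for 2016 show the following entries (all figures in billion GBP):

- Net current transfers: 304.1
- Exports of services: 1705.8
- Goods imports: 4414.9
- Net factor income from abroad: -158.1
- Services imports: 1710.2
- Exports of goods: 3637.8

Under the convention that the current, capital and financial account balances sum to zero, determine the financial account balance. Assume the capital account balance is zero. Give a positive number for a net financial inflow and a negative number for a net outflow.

635.5

Goods balance = 3637.8 - 4414.9 = -777.1
Services balance = 1705.8 - 1710.2 = -4.4
Trade balance (goods + services) = -777.1 + (-4.4) = -781.5
Net primary income = -158.1
Net secondary income = 304.1
Current account = -781.5 + (-158.1) + 304.1 = -635.5
Financial account = -(-635.5) = 635.5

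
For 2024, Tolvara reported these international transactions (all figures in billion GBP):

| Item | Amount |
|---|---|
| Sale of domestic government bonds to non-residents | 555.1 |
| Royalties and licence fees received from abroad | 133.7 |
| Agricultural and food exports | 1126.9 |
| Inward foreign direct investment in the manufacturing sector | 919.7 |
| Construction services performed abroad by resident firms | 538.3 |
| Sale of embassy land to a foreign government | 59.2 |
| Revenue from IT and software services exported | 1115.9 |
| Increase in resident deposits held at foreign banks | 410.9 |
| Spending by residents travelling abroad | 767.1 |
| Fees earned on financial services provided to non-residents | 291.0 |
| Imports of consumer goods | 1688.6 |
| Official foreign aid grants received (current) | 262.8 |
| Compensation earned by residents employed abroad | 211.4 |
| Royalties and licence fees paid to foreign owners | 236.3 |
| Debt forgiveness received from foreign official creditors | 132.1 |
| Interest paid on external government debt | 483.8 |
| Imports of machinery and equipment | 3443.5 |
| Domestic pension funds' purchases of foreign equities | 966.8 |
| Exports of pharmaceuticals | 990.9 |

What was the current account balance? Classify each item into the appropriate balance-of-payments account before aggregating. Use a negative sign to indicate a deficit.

-1948.4

Goods: -1688.6 + 1126.9 + 990.9 - 3443.5 = -3014.3
Services: -767.1 + 133.7 + 291.0 - 236.3 + 1115.9 + 538.3 = 1075.5
Primary income: 211.4 - 483.8 = -272.4
Secondary income: 262.8
Current account = (-3014.3) + 1075.5 + (-272.4) + 262.8 = -1948.4
(Excluded from the current account — financial account: sale of domestic government bonds to non-residents 555.1, inward foreign direct investment in the manufacturing sector 919.7, increase in resident deposits held at foreign banks 410.9, domestic pension funds' purchases of foreign equities 966.8; capital account: sale of embassy land to a foreign government 59.2, debt forgiveness received from foreign official creditors 132.1.)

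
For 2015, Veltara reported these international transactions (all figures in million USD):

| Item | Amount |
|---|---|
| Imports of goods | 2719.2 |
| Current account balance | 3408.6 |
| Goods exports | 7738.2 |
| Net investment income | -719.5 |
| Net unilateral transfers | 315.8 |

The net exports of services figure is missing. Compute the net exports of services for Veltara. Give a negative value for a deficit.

-1206.7

Current account = goods balance + services balance + net primary income + net secondary income
Sum of the known components = 4615.3
Net exports of services = CA - (known components) = 3408.6 - 4615.3 = -1206.7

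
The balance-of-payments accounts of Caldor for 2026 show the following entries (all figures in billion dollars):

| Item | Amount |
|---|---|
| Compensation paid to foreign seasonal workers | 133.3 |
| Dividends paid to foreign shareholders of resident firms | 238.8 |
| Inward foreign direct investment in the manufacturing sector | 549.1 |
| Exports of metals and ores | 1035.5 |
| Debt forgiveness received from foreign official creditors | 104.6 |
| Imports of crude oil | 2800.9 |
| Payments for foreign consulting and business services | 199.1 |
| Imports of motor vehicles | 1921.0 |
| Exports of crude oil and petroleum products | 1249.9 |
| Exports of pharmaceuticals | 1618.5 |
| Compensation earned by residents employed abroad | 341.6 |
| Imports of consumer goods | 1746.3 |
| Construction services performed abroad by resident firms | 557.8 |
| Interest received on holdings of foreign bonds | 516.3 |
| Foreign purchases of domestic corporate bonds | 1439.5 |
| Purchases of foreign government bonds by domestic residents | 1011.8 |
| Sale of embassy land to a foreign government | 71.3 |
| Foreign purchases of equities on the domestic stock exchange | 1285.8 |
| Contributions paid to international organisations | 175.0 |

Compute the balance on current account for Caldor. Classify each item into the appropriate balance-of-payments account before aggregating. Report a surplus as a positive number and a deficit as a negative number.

Goods: -1746.3 + 1618.5 + 1249.9 - 1921.0 - 2800.9 + 1035.5 = -2564.3
Services: 557.8 - 199.1 = 358.7
Primary income: 341.6 - 238.8 - 133.3 + 516.3 = 485.8
Secondary income: -175.0
Current account = (-2564.3) + 358.7 + 485.8 + (-175.0) = -1894.8
(Excluded from the current account — financial account: inward foreign direct investment in the manufacturing sector 549.1, foreign purchases of domestic corporate bonds 1439.5, purchases of foreign government bonds by domestic residents 1011.8, foreign purchases of equities on the domestic stock exchange 1285.8; capital account: debt forgiveness received from foreign official creditors 104.6, sale of embassy land to a foreign government 71.3.)

-1894.8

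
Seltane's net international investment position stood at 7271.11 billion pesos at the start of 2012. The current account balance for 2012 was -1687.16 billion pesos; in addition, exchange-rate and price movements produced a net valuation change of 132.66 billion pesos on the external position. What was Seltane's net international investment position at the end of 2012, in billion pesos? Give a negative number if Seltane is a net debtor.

Change in NIIP = current account + net valuation change = -1687.16 + 132.66 = -1554.50
End-of-year NIIP = 7271.11 + (-1554.50) = 5716.61

5716.61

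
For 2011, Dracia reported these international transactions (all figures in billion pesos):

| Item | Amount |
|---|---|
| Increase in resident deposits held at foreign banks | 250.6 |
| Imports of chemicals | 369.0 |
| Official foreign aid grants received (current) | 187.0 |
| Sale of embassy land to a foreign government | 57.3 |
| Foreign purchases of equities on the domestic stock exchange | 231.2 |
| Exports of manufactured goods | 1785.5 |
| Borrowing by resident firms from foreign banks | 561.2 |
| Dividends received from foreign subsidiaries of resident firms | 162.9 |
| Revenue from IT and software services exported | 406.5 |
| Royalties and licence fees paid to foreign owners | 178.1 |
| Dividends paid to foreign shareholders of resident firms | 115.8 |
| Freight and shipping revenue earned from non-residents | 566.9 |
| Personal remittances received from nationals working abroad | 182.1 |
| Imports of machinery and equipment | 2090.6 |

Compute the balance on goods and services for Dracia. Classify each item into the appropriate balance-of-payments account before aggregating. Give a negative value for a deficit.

121.2

Goods: -2090.6 + 1785.5 - 369.0 = -674.1
Services: -178.1 + 406.5 + 566.9 = 795.3
Trade balance = -674.1 + 795.3 = 121.2
(Excluded from the trade balance — financial account: increase in resident deposits held at foreign banks 250.6, foreign purchases of equities on the domestic stock exchange 231.2, borrowing by resident firms from foreign banks 561.2; secondary income: official foreign aid grants received (current) 187.0, personal remittances received from nationals working abroad 182.1; capital account: sale of embassy land to a foreign government 57.3; primary income: dividends received from foreign subsidiaries of resident firms 162.9, dividends paid to foreign shareholders of resident firms 115.8.)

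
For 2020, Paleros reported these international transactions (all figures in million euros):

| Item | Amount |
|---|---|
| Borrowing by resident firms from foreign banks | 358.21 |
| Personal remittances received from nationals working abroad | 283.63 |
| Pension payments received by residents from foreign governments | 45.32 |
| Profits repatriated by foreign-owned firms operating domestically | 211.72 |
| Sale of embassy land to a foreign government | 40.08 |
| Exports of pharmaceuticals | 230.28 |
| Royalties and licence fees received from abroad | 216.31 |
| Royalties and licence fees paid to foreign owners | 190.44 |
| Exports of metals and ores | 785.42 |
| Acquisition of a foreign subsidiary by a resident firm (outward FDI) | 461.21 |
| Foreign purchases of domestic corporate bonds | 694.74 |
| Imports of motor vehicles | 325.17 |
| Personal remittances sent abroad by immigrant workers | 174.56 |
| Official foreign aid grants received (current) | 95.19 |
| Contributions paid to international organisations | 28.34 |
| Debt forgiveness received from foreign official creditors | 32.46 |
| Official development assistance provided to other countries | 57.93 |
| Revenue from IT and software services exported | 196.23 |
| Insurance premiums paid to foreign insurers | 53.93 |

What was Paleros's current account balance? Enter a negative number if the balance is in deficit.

810.29

Goods: -325.17 + 230.28 + 785.42 = 690.53
Services: -190.44 + 196.23 + 216.31 - 53.93 = 168.17
Primary income: -211.72
Secondary income: -57.93 + 283.63 - 174.56 - 28.34 + 45.32 + 95.19 = 163.31
Current account = 690.53 + 168.17 + (-211.72) + 163.31 = 810.29
(Excluded from the current account — financial account: borrowing by resident firms from foreign banks 358.21, acquisition of a foreign subsidiary by a resident firm (outward FDI) 461.21, foreign purchases of domestic corporate bonds 694.74; capital account: sale of embassy land to a foreign government 40.08, debt forgiveness received from foreign official creditors 32.46.)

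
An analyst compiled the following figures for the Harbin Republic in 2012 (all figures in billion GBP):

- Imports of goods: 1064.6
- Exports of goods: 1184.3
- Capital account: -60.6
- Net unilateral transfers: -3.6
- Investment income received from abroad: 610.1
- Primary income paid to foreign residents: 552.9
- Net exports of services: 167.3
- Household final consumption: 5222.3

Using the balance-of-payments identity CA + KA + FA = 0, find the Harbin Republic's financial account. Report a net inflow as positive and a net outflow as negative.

-280.0

Goods balance = 1184.3 - 1064.6 = 119.7
Services balance = 167.3
Trade balance (goods + services) = 119.7 + 167.3 = 287.0
Net primary income = 610.1 - 552.9 = 57.2
Net secondary income = -3.6
Current account = 287.0 + 57.2 + (-3.6) = 340.6
Financial account = -(340.6 + (-60.6)) = -280.0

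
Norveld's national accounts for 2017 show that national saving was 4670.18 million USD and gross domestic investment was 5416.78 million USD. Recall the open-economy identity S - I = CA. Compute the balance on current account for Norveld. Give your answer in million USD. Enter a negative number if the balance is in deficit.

CA = S - I = 4670.18 - 5416.78 = -746.60

-746.60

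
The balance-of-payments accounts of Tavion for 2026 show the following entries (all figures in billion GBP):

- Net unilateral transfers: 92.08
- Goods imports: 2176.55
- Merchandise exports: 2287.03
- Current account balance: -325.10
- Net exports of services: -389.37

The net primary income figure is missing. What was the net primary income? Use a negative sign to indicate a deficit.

-138.29

Current account = goods balance + services balance + net primary income + net secondary income
Sum of the known components = -186.81
Net primary income = CA - (known components) = -325.10 - (-186.81) = -138.29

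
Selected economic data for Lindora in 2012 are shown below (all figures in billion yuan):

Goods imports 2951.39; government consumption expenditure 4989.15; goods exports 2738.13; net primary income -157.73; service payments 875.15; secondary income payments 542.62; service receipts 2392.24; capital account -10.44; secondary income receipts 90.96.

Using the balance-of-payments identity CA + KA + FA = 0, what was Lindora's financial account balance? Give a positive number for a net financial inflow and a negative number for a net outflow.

-684.00

Goods balance = 2738.13 - 2951.39 = -213.26
Services balance = 2392.24 - 875.15 = 1517.09
Trade balance (goods + services) = -213.26 + 1517.09 = 1303.83
Net primary income = -157.73
Net secondary income = 90.96 - 542.62 = -451.66
Current account = 1303.83 + (-157.73) + (-451.66) = 694.44
Financial account = -(694.44 + (-10.44)) = -684.00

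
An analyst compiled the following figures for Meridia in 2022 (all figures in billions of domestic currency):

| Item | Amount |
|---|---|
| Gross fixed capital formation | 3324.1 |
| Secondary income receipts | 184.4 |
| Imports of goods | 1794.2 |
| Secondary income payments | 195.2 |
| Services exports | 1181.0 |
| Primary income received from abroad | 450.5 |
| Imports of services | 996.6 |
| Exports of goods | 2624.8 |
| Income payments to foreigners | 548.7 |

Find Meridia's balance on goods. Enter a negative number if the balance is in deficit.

830.6

Goods balance = 2624.8 - 1794.2 = 830.6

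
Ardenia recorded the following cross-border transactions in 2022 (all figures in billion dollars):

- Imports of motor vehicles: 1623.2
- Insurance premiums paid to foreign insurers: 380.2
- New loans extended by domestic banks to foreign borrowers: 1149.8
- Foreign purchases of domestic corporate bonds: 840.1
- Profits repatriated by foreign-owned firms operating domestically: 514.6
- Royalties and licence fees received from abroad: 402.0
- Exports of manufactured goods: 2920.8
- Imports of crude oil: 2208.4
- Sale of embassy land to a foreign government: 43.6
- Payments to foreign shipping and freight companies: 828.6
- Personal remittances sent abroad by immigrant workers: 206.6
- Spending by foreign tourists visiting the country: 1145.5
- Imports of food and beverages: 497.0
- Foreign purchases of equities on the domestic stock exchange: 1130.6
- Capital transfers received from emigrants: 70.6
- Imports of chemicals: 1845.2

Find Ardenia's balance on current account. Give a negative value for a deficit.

-3635.5

Goods: -2208.4 - 497.0 - 1623.2 + 2920.8 - 1845.2 = -3253.0
Services: 402.0 + 1145.5 - 828.6 - 380.2 = 338.7
Primary income: -514.6
Secondary income: -206.6
Current account = (-3253.0) + 338.7 + (-514.6) + (-206.6) = -3635.5
(Excluded from the current account — financial account: new loans extended by domestic banks to foreign borrowers 1149.8, foreign purchases of domestic corporate bonds 840.1, foreign purchases of equities on the domestic stock exchange 1130.6; capital account: sale of embassy land to a foreign government 43.6, capital transfers received from emigrants 70.6.)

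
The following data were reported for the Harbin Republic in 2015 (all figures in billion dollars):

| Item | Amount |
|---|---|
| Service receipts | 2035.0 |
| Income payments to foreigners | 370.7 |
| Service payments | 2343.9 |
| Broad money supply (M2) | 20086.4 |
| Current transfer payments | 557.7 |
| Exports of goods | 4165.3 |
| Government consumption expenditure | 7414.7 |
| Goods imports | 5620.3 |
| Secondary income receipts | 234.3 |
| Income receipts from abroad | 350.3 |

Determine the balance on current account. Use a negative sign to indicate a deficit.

-2107.7

Goods balance = 4165.3 - 5620.3 = -1455.0
Services balance = 2035.0 - 2343.9 = -308.9
Trade balance (goods + services) = -1455.0 + (-308.9) = -1763.9
Net primary income = 350.3 - 370.7 = -20.4
Net secondary income = 234.3 - 557.7 = -323.4
Current account = -1763.9 + (-20.4) + (-323.4) = -2107.7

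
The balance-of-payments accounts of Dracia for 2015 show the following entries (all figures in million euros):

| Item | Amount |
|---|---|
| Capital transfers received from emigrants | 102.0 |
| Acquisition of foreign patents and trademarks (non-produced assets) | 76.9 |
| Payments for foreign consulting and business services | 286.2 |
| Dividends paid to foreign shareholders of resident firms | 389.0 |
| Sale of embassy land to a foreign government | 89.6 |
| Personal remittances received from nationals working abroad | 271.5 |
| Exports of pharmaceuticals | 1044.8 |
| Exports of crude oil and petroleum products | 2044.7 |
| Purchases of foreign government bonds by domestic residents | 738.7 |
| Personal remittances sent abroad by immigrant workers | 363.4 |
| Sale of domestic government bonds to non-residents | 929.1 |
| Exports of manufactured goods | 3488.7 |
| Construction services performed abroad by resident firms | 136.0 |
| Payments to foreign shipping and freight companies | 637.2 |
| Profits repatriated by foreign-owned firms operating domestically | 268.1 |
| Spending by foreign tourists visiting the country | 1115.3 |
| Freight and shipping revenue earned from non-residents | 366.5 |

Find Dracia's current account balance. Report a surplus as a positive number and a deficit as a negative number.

6523.6

Goods: 1044.8 + 2044.7 + 3488.7 = 6578.2
Services: 136.0 + 366.5 + 1115.3 - 286.2 - 637.2 = 694.4
Primary income: -268.1 - 389.0 = -657.1
Secondary income: -363.4 + 271.5 = -91.9
Current account = 6578.2 + 694.4 + (-657.1) + (-91.9) = 6523.6
(Excluded from the current account — capital account: capital transfers received from emigrants 102.0, acquisition of foreign patents and trademarks (non-produced assets) 76.9, sale of embassy land to a foreign government 89.6; financial account: purchases of foreign government bonds by domestic residents 738.7, sale of domestic government bonds to non-residents 929.1.)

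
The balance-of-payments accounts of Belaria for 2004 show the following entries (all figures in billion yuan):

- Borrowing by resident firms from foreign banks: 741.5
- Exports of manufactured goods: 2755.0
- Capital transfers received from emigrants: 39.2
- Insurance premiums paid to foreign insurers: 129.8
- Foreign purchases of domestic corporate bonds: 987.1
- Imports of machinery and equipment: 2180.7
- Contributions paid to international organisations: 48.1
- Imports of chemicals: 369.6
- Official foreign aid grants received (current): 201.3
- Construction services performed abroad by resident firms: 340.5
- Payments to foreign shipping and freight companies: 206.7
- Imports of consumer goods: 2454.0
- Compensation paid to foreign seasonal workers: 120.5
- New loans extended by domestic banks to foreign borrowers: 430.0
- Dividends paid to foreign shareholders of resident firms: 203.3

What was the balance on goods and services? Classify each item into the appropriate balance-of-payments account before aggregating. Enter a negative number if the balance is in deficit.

-2245.3

Goods: 2755.0 - 369.6 - 2180.7 - 2454.0 = -2249.3
Services: -129.8 + 340.5 - 206.7 = 4.0
Trade balance = -2249.3 + 4.0 = -2245.3
(Excluded from the trade balance — financial account: borrowing by resident firms from foreign banks 741.5, foreign purchases of domestic corporate bonds 987.1, new loans extended by domestic banks to foreign borrowers 430.0; capital account: capital transfers received from emigrants 39.2; secondary income: contributions paid to international organisations 48.1, official foreign aid grants received (current) 201.3; primary income: compensation paid to foreign seasonal workers 120.5, dividends paid to foreign shareholders of resident firms 203.3.)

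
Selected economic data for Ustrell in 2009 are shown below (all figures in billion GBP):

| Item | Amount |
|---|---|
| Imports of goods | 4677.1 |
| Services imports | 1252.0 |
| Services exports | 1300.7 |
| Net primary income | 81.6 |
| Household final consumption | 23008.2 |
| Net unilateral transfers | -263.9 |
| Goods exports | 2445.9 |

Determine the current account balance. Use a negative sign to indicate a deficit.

Goods balance = 2445.9 - 4677.1 = -2231.2
Services balance = 1300.7 - 1252.0 = 48.7
Trade balance (goods + services) = -2231.2 + 48.7 = -2182.5
Net primary income = 81.6
Net secondary income = -263.9
Current account = -2182.5 + 81.6 + (-263.9) = -2364.8

-2364.8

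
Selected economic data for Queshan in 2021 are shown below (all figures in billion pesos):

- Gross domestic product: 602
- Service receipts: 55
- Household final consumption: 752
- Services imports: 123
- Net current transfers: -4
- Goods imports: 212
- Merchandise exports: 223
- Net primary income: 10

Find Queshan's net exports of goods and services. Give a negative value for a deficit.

-57

Goods balance = 223 - 212 = 11
Services balance = 55 - 123 = -68
Trade balance (goods + services) = 11 + (-68) = -57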